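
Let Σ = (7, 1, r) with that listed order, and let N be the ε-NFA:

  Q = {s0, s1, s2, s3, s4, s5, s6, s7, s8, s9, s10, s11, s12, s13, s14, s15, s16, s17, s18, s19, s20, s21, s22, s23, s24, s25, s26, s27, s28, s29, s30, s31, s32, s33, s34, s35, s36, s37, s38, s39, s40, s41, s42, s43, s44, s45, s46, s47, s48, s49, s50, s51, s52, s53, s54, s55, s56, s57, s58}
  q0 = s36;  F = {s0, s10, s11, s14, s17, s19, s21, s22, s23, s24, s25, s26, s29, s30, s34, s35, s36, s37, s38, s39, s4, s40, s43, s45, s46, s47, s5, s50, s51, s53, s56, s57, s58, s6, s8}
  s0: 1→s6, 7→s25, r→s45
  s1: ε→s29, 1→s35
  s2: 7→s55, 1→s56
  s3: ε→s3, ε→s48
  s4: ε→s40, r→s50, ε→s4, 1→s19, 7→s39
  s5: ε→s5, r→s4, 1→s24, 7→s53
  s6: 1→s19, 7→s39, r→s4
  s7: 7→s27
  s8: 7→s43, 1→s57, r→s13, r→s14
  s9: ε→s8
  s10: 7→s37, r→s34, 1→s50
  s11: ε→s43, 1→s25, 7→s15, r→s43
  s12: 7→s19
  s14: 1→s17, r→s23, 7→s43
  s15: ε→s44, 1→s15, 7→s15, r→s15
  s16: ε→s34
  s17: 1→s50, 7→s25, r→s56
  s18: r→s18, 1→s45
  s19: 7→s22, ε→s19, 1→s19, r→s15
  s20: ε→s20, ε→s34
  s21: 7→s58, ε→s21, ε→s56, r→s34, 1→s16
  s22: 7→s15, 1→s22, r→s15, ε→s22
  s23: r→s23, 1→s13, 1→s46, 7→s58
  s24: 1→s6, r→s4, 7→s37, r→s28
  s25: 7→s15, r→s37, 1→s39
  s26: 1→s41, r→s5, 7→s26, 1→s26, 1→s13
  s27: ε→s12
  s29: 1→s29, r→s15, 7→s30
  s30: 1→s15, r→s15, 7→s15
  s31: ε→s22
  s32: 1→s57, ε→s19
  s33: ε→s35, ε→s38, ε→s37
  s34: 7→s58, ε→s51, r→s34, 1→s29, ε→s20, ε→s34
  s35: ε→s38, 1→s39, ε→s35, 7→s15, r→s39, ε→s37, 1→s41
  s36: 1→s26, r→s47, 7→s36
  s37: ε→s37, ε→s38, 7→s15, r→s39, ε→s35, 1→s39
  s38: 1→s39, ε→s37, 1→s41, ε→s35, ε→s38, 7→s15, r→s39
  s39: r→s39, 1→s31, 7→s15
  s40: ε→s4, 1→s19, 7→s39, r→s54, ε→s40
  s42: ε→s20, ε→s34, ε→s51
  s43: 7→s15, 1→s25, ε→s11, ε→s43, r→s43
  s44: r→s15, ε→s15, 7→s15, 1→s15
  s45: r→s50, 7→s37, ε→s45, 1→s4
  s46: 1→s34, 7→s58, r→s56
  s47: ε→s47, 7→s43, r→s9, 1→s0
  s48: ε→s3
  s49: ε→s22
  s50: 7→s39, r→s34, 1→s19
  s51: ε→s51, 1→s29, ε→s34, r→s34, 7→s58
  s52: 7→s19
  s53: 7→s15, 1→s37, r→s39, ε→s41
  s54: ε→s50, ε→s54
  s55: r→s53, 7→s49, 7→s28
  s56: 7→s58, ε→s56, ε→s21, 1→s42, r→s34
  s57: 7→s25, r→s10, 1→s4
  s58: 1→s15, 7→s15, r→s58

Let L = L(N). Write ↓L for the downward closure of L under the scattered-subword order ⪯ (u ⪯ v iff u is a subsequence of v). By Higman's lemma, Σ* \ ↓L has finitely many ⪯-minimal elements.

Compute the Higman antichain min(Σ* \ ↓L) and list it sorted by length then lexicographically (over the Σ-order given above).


min(Σ*\↓L) = [r77, 1rr1r, r111r, rrrr71].

|Q|=59, |F|=35, |δ|=183 (53 ε).
min D↑ (30 st, q0=0, F={10}): 0:7→0,1→1,r→2 1:7→1,1→1,r→3 2:7→4,1→5,r→6 3:7→7,1→8,r→9 4:7→10,1→11,r→4 5:7→11,1→12,r→13 6:7→4,1→14,r→15 7:7→10,1→16,r→17 8:7→16,1→12,r→9 9:7→17,1→18,r→19 10:7→10,1→10,r→10 11:7→10,1→17,r→16 12:7→17,1→18,r→9 13:7→16,1→9,r→19 14:7→11,1→9,r→20 15:7→4,1→21,r→22 16:7→10,1→17,r→17 17:7→10,1→23,r→17 18:7→23,1→18,r→10 19:7→17,1→18,r→24 20:7→16,1→19,r→24 21:7→11,1→19,r→25 22:7→26,1→27,r→22 23:7→10,1→23,r→10 24:7→26,1→28,r→24 25:7→26,1→24,r→24 26:7→10,1→10,r→26 27:7→26,1→24,r→25 28:7→29,1→28,r→10 29:7→10,1→10,r→10 (ε-aug+det+¬).
'r77': N↓-sim [46, 44, 15, 2] end={s15,s44} ∉↓L; 3/3 single-dels accept.
'1rr1r': N↓-sim [46, 38, 31, 17, 7, 2] end={s15,s44} — reject; 5/5 single-dels accept.
'r111r': |S_i|=[46, 44, 35, 20, 7, 2] end={s15,s44} ∉↓L; 5/5 single-dels accept.
'rrrr71': run [46, 44, 38, 31, 25, 4, 2] end={s15,s44} ∉↓L; 6/6 del acc.
4 obstructions.


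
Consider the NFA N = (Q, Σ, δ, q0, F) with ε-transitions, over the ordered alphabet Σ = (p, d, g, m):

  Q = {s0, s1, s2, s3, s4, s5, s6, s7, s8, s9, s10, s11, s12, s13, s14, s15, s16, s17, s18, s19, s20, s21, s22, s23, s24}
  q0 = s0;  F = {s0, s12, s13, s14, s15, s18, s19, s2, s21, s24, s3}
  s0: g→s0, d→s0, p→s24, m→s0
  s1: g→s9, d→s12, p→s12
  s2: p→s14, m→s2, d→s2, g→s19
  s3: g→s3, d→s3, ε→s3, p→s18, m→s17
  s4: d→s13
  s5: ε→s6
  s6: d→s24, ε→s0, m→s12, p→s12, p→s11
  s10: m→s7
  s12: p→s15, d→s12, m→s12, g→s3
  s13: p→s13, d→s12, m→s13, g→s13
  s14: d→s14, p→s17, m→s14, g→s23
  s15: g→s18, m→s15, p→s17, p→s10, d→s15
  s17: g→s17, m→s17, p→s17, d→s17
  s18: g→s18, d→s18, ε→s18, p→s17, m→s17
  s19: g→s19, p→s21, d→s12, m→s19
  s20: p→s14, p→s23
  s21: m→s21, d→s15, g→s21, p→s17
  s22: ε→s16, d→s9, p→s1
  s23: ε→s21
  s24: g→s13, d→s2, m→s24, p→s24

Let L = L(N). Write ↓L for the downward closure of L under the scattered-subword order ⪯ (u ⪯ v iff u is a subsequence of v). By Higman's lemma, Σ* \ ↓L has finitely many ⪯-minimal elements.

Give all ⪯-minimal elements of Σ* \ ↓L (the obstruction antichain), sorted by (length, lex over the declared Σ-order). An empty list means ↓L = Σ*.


min(Σ*\↓L) = [pdpp, pgdgm].

|Q|=25, |F|=11, |δ|=68 (6 ε).
min D↑ (12 st, q0=0, F={7}): 0:p→1,d→0,g→0,m→0 1:p→1,d→2,g→3,m→1 2:p→4,d→2,g→5,m→2 3:p→3,d→6,g→3,m→3 4:p→7,d→4,g→8,m→4 5:p→8,d→6,g→5,m→5 6:p→9,d→6,g→10,m→6 7:p→7,d→7,g→7,m→7 8:p→7,d→9,g→8,m→8 9:p→7,d→9,g→11,m→9 10:p→11,d→10,g→10,m→7 11:p→7,d→11,g→11,m→7 (ε-aug+det+¬).
'pdpp': run [15, 14, 12, 8, 3] end={s10,s17,s7} ∉↓L; 4/4 del acc.
'pgdgm': N↓-sim [15, 14, 11, 7, 3, 1] end={s17} rej; 5/5 single-dels accept.
2 minimals (antichain).


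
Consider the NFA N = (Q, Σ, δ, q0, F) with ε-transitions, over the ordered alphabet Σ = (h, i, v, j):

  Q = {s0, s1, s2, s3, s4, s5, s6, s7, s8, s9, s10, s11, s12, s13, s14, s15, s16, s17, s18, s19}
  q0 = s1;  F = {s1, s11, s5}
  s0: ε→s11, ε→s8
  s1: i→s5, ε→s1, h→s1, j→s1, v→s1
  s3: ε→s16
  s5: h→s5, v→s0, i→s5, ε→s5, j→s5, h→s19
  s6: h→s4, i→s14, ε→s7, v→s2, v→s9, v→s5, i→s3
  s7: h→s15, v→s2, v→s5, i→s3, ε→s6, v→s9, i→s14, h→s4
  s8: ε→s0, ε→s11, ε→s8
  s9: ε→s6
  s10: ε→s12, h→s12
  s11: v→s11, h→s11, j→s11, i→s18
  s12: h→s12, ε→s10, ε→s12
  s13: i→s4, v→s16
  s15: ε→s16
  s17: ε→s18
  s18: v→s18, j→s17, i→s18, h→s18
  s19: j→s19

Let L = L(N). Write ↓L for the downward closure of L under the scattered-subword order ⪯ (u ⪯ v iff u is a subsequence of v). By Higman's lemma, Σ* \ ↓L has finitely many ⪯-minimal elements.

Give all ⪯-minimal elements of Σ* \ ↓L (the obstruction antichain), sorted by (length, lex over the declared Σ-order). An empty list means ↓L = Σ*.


min(Σ*\↓L) = [ivi].

|Q|=20, |F|=3, |δ|=51 (16 ε).
min D↑ (4 st, q0=0, F={3}): 0:h→0,i→1,v→0,j→0 1:h→1,i→1,v→2,j→1 2:h→2,i→3,v→2,j→2 3:h→3,i→3,v→3,j→3 [Hopcroft].
'ivi': N↓-sim [8, 7, 5, 2] end={s17,s18} rej; 3/3 single-dels accept.
1 obstructions.


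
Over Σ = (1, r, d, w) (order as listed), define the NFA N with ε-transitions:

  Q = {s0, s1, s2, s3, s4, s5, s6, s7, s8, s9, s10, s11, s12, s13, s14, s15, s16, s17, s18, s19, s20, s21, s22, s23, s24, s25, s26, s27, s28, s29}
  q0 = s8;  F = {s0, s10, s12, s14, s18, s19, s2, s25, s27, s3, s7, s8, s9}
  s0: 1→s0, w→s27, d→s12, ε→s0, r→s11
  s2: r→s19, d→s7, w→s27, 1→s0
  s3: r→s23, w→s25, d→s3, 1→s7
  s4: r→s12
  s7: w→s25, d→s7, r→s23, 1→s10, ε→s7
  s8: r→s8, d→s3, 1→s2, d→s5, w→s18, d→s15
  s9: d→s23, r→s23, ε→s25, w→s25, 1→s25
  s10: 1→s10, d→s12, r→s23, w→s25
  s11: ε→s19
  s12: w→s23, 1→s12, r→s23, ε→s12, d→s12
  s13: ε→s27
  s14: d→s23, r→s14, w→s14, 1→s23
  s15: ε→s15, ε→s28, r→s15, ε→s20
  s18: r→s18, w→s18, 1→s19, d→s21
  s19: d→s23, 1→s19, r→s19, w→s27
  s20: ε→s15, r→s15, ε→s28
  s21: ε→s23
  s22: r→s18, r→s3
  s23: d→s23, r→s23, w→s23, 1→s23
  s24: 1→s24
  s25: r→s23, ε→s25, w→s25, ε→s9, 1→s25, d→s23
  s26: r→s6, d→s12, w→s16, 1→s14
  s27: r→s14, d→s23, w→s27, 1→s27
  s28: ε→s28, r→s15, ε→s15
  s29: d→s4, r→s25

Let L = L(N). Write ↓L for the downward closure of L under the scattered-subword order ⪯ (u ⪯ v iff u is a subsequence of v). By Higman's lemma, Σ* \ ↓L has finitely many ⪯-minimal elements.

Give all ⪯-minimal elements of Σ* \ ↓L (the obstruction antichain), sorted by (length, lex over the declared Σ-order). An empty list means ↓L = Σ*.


Antichain: [dr, wd, 1rd, 11dw, 1wr1].

|Q|=30, |F|=13, |δ|=87 (16 ε).
min D↑ (13 st, q0=0, F={8}): 0:1→1,r→0,d→2,w→3 1:1→4,r→5,d→6,w→7 2:1→6,r→8,d→2,w→9 3:1→5,r→3,d→8,w→3 4:1→4,r→5,d→10,w→7 5:1→5,r→5,d→8,w→7 6:1→11,r→8,d→6,w→9 7:1→7,r→12,d→8,w→7 8:1→8,r→8,d→8,w→8 9:1→9,r→8,d→8,w→9 10:1→10,r→8,d→10,w→8 11:1→11,r→8,d→10,w→9 12:1→8,r→12,d→8,w→12.
'dr': run [20, 12, 4] end={s15,s20,s23,s28} — reject; 2/2 del acc.
'wd': N↓-sim [20, 8, 2] end={s21,s23} rej; 2/2 single-dels accept.
'1rd': N↓-sim [20, 12, 5, 1] end={s23} ∉↓L; 3/3 deletions ∈↓L.
'11dw': N↓-sim [20, 12, 10, 2, 1] end={s23} ∉↓L; 4/4 single-dels accept.
'1wr1': |S_i|=[20, 12, 5, 2, 1] end={s23} rej; 4/4 single-dels accept.
5 words, ⪯-incomp.


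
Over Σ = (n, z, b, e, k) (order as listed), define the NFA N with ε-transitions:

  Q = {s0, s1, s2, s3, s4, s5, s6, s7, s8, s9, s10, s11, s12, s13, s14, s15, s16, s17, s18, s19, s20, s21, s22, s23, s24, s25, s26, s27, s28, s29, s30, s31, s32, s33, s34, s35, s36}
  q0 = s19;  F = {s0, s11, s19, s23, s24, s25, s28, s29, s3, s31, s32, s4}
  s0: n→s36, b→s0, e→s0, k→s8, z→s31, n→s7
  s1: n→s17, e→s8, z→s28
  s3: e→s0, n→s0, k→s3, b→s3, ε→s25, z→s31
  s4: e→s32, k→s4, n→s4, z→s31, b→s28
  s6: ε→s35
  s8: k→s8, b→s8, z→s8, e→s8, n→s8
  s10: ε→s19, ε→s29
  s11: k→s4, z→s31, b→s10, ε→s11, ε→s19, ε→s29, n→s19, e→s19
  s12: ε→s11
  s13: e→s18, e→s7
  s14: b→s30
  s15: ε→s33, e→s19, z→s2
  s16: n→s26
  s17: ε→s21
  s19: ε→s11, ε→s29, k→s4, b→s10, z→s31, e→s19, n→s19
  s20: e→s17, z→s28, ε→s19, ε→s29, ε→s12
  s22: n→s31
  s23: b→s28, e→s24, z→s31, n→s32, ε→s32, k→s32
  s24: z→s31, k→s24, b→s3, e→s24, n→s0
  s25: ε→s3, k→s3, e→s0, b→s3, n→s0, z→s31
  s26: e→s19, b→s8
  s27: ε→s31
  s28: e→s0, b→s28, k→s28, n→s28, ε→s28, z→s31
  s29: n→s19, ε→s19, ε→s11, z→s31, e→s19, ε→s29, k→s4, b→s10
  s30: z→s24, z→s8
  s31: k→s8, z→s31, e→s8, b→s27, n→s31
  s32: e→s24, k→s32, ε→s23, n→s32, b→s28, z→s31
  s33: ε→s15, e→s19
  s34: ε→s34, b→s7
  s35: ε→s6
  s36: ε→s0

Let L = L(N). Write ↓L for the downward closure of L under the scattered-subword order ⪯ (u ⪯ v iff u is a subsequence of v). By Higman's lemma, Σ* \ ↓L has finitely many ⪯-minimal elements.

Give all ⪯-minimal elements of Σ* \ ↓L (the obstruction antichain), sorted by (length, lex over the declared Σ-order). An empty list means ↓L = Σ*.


|Q|=37, |F|=12, |δ|=111 (27 ε).
min D↑ (9 st, q0=0, F={3}): 0:n→0,z→1,b→0,e→0,k→2 1:n→1,z→1,b→1,e→3,k→3 2:n→2,z→1,b→4,e→5,k→2 3:n→3,z→3,b→3,e→3,k→3 4:n→4,z→1,b→4,e→6,k→4 5:n→5,z→1,b→4,e→7,k→5 6:n→6,z→1,b→6,e→6,k→3 7:n→6,z→1,b→8,e→7,k→7 8:n→6,z→1,b→8,e→6,k→8 (ε-aug+det+¬).
'ze': |S_i|=[17, 3, 1] end={s8} ∉↓L; 2/2 del acc.
'zk': |S_i|=[17, 3, 1] end={s8} ∉↓L; 2/2 deletions ∈↓L.
'kbek': N↓-sim [17, 13, 9, 6, 1] end={s8} ∉↓L; 4/4 single-dels accept.
'keenk': |S_i|=[17, 13, 12, 9, 6, 1] end={s8} ∉↓L; 5/5 del acc.
4 minimals (antichain).

min(Σ*\↓L) = [ze, zk, kbek, keenk].


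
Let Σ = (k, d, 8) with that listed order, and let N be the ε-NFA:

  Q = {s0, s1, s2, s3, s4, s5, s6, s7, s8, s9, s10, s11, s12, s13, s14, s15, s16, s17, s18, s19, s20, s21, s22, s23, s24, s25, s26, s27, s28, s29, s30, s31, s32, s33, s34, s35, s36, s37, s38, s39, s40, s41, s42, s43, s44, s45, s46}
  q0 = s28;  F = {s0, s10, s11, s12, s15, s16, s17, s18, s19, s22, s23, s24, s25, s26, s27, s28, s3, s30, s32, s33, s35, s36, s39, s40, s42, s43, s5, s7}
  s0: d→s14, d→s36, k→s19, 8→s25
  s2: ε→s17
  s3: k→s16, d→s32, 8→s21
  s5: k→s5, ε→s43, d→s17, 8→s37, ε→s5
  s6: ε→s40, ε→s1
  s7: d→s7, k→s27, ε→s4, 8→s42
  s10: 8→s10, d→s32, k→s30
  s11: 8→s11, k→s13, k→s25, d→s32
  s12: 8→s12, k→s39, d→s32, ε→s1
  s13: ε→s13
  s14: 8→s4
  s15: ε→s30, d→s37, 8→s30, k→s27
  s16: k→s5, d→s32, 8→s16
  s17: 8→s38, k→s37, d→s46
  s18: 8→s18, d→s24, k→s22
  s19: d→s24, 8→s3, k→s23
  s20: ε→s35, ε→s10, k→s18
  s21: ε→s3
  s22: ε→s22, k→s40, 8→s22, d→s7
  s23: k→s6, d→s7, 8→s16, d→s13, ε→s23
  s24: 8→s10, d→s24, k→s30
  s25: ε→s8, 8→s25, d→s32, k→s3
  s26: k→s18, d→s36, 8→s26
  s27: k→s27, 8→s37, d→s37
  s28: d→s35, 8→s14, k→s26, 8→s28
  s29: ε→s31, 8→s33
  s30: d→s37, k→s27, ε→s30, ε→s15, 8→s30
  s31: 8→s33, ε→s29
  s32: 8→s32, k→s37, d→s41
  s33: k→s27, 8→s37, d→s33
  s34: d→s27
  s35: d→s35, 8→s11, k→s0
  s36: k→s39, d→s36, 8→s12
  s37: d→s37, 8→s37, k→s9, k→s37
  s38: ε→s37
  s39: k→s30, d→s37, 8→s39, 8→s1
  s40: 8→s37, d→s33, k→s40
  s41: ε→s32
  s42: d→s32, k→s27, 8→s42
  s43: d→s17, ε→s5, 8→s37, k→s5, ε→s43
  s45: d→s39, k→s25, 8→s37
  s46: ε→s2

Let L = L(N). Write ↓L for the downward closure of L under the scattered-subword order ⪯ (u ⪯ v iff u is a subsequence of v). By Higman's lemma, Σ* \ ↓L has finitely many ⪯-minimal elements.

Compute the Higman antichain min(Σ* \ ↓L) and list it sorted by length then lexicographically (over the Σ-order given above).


|Q|=47, |F|=28, |δ|=125 (24 ε).
min D↑ (27 st, q0=0, F={18}): 0:k→1,d→2,8→0 1:k→3,d→4,8→1 2:k→5,d→2,8→6 3:k→7,d→8,8→3 4:k→9,d→4,8→10 5:k→11,d→4,8→12 6:k→12,d→13,8→6 7:k→14,d→15,8→7 8:k→16,d→8,8→17 9:k→16,d→18,8→9 10:k→9,d→13,8→10 11:k→19,d→8,8→20 12:k→20,d→13,8→12 13:k→18,d→13,8→13 14:k→14,d→21,8→18 15:k→22,d→15,8→23 16:k→22,d→18,8→16 17:k→16,d→13,8→17 18:k→18,d→18,8→18 19:k→14,d→15,8→24 20:k→24,d→13,8→20 21:k→22,d→21,8→18 22:k→22,d→18,8→18 23:k→22,d→13,8→23 24:k→25,d→13,8→24 25:k→25,d→26,8→18 26:k→18,d→26,8→18 (ε-aug+det+¬).
'kdkd': run [41, 38, 23, 7, 2] end={s37,s9} ∉↓L; 4/4 single-dels accept.
'd8dk': run [41, 37, 26, 8, 2] end={s37,s9} ∉↓L; 4/4 single-dels accept.
'kkkk8': |S_i|=[41, 38, 31, 24, 13, 3] end={s37,s38,s9} ∉↓L; 5/5 del acc.
3 words, ⪯-incomp.

Antichain: [kdkd, d8dk, kkkk8].


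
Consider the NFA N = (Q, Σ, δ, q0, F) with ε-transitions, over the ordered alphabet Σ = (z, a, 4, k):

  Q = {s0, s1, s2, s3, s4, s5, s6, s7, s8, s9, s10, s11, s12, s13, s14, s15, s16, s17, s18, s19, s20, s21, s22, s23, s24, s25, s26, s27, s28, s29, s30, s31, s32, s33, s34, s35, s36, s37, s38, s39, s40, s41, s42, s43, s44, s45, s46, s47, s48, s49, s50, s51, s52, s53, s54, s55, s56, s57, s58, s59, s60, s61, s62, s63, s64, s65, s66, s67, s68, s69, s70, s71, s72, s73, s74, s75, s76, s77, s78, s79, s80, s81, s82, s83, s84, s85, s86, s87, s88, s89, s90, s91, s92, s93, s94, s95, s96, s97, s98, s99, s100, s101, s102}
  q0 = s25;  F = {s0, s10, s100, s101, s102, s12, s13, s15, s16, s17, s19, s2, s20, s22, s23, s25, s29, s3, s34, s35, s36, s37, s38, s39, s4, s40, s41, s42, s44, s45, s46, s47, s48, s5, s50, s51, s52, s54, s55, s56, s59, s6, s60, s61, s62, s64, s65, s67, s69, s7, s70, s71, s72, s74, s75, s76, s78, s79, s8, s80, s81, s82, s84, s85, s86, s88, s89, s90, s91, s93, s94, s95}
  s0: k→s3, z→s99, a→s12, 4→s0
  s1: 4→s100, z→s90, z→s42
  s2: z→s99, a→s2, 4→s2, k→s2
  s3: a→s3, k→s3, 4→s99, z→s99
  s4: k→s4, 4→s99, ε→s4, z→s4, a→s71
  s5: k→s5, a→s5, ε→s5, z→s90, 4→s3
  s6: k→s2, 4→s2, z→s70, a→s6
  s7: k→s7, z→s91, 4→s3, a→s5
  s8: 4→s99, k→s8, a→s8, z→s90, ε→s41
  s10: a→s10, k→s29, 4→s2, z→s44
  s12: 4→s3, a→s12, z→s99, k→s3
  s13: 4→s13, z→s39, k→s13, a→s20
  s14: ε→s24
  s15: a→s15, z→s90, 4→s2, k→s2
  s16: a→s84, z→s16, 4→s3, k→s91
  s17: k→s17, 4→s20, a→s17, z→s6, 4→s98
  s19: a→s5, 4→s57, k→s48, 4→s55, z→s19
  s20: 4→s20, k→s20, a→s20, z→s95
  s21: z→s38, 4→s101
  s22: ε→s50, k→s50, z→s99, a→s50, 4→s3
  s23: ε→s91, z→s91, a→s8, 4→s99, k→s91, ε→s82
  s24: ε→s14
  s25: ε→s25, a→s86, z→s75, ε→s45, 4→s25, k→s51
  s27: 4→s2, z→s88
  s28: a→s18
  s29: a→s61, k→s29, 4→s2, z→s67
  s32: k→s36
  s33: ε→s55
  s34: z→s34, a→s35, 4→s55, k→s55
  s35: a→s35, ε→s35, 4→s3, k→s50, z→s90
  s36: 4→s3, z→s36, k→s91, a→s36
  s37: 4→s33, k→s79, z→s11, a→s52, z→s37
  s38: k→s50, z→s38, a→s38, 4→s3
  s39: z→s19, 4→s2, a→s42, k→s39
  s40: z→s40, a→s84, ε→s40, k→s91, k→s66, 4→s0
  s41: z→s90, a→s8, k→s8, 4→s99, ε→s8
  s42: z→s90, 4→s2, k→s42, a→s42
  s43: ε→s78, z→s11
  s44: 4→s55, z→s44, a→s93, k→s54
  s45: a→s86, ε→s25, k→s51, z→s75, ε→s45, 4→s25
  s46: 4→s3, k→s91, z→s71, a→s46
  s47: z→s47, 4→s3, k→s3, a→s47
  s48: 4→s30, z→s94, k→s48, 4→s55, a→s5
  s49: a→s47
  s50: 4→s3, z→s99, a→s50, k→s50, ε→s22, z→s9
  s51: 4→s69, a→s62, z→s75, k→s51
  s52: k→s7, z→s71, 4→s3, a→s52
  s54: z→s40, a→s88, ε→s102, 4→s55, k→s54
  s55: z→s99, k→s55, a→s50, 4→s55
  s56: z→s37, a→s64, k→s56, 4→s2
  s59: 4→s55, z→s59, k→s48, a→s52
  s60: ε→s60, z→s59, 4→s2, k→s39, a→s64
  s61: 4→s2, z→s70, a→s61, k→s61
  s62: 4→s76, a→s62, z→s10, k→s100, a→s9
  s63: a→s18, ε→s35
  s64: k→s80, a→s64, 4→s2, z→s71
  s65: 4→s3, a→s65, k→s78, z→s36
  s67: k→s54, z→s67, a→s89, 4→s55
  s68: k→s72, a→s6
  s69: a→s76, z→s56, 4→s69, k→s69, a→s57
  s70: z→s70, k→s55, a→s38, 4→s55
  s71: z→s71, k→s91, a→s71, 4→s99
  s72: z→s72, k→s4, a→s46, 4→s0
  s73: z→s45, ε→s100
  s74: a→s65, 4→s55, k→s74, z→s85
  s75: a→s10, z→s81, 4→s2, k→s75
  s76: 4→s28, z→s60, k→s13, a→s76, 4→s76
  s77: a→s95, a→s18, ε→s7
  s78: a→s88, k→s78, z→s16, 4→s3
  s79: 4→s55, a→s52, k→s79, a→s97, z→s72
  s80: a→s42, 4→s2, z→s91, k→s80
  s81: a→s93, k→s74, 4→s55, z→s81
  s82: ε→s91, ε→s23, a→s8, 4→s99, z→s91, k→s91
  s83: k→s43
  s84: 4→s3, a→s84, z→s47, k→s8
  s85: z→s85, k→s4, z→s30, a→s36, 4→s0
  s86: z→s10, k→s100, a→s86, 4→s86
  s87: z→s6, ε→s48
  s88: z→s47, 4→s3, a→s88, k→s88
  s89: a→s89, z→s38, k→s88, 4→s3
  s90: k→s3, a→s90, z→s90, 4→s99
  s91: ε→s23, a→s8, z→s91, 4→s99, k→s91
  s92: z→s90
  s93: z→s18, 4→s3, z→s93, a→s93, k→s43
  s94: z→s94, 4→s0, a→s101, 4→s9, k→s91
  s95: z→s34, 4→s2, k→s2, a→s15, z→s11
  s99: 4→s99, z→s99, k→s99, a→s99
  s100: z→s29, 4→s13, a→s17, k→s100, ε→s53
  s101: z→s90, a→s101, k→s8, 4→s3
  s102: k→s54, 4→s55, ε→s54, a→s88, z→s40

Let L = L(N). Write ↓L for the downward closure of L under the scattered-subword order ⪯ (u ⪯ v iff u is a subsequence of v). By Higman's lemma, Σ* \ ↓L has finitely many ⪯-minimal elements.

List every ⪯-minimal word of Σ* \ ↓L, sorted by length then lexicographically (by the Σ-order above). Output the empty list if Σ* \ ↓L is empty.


A = [z4z, zza44, zzkzk4, akazkz, k4zaz4].

|Q|=103, |F|=72, |δ|=355 (29 ε).
min D↑ (67 st, q0=0, F={15}): 0:z→1,a→2,4→0,k→3 1:z→4,a→5,4→6,k→1 2:z→5,a→2,4→2,k→7 3:z→1,a→8,4→9,k→3 4:z→4,a→10,4→11,k→12 5:z→13,a→5,4→6,k→14 6:z→15,a→6,4→6,k→6 7:z→14,a→16,4→17,k→7 8:z→5,a→8,4→18,k→7 9:z→19,a→18,4→9,k→9 10:z→10,a→10,4→20,k→21 11:z→15,a→22,4→11,k→11 12:z→23,a→24,4→11,k→12 13:z→13,a→10,4→11,k→25 14:z→26,a→27,4→6,k→14 15:z→15,a→15,4→15,k→15 16:z→28,a→16,4→29,k→16 17:z→30,a→29,4→17,k→17 18:z→31,a→18,4→18,k→17 19:z→32,a→33,4→6,k→19 20:z→15,a→20,4→15,k→20 21:z→34,a→35,4→20,k→21 22:z→15,a→22,4→20,k→22 23:z→23,a→36,4→37,k→38 24:z→36,a→24,4→20,k→21 25:z→39,a→35,4→11,k→25 26:z→26,a→40,4→11,k→25 27:z→41,a→27,4→6,k→27 28:z→41,a→28,4→6,k→6 29:z→42,a→29,4→29,k→29 30:z→43,a→44,4→6,k→30 31:z→45,a→33,4→6,k→30 32:z→32,a→46,4→11,k→47 33:z→48,a→33,4→6,k→49 34:z→34,a→50,4→20,k→51 35:z→52,a→35,4→20,k→35 36:z→36,a→36,4→20,k→51 37:z→15,a→53,4→37,k→20 38:z→38,a→48,4→15,k→38 39:z→39,a→50,4→37,k→51 40:z→54,a→40,4→20,k→35 41:z→41,a→54,4→11,k→11 42:z→55,a→56,4→6,k→6 43:z→43,a→57,4→11,k→58 44:z→59,a→44,4→6,k→44 45:z→45,a→46,4→11,k→58 46:z→48,a→46,4→20,k→60 47:z→61,a→46,4→11,k→47 48:z→48,a→48,4→15,k→51 49:z→51,a→44,4→6,k→49 50:z→52,a→50,4→20,k→62 51:z→51,a→62,4→15,k→51 52:z→52,a→52,4→20,k→20 53:z→15,a→53,4→20,k→20 54:z→54,a→54,4→20,k→22 55:z→55,a→63,4→11,k→11 56:z→59,a→56,4→6,k→6 57:z→59,a→57,4→20,k→57 58:z→64,a→57,4→11,k→58 59:z→59,a→59,4→15,k→20 60:z→51,a→57,4→20,k→60 61:z→61,a→65,4→37,k→38 62:z→59,a→62,4→15,k→62 63:z→59,a→63,4→20,k→22 64:z→64,a→66,4→37,k→51 65:z→48,a→65,4→20,k→51 66:z→59,a→66,4→20,k→62.
'z4z': run [85, 71, 12, 2] end={s9,s99} rej; 3/3 deletions ∈↓L.
'zza44': run [85, 71, 57, 33, 2, 1] end={s99} rej; 5/5 deletions ∈↓L.
'zzkzk4': N↓-sim [85, 71, 57, 42, 26, 11, 1] end={s99} ∉↓L; 6/6 deletions ∈↓L.
'akazkz': N↓-sim [85, 71, 54, 30, 17, 7, 2] end={s9,s99} — reject; 6/6 deletions ∈↓L.
'k4zaz4': N↓-sim [85, 82, 51, 44, 25, 10, 1] end={s99} — reject; 6/6 single-dels accept.
5 words, ⪯-incomp.


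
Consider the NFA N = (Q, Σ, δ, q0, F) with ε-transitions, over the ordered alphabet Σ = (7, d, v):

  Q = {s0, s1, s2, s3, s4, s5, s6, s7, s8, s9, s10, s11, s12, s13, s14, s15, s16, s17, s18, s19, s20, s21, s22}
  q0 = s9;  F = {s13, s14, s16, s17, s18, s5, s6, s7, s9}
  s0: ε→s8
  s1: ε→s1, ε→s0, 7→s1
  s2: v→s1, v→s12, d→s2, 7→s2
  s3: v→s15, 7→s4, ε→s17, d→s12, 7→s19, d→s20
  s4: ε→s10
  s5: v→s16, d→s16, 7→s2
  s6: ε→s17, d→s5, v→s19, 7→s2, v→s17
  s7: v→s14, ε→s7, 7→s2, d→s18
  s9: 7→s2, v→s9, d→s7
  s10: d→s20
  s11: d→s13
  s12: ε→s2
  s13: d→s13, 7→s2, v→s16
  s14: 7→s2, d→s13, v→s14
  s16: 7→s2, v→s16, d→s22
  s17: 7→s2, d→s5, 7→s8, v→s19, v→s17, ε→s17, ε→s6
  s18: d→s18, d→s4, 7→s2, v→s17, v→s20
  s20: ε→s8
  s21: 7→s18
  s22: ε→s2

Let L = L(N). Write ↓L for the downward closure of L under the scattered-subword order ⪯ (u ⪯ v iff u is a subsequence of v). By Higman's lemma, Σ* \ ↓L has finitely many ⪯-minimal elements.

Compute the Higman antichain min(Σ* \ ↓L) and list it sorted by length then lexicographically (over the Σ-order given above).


|Q|=23, |F|=9, |δ|=57 (12 ε).
min D↑ (9 st, q0=0, F={1}): 0:7→1,d→2,v→0 1:7→1,d→1,v→1 2:7→1,d→3,v→4 3:7→1,d→3,v→5 4:7→1,d→6,v→4 5:7→1,d→7,v→5 6:7→1,d→6,v→8 7:7→1,d→8,v→8 8:7→1,d→1,v→8 (ε-aug+det+¬).
'7': run [19, 5] end={s0,s1,s12,s2,s8} — reject; 1/1 del acc.
'dvdvd': run [19, 18, 14, 9, 7, 6] end={s0,s1,s12,s2,s22,s8} ∉↓L; 5/5 del acc.
'ddvddd': run [19, 18, 16, 12, 8, 7, 6] end={s0,s1,s12,s2,s22,s8} — reject; 6/6 del acc.
3 obstructions.

Antichain: [7, dvdvd, ddvddd].


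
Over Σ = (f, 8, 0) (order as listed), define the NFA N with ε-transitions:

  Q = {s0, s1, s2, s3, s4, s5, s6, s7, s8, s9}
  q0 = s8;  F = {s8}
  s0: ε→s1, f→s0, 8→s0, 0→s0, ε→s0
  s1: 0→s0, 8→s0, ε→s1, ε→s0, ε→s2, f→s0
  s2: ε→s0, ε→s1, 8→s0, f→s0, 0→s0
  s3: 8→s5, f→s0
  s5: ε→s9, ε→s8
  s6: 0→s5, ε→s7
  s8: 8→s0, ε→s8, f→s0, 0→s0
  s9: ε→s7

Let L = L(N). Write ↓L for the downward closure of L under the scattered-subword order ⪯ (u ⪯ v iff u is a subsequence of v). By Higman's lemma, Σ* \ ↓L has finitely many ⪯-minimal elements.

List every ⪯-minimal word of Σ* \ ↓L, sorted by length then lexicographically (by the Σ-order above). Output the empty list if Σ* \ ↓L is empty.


A = [f, 8, 0].

|Q|=10, |F|=1, |δ|=27 (12 ε).
min D↑ (2 st, q0=0, F={1}): 0:f→1,8→1,0→1 1:f→1,8→1,0→1 [Hopcroft].
'f': |S_i|=[4, 3] end={s0,s1,s2} ∉↓L; 1/1 del acc.
'8': |S_i|=[4, 3] end={s0,s1,s2} ∉↓L; 1/1 single-dels accept.
'0': N↓-sim [4, 3] end={s0,s1,s2} rej; 1/1 deletions ∈↓L.
3 words, ⪯-incomp.


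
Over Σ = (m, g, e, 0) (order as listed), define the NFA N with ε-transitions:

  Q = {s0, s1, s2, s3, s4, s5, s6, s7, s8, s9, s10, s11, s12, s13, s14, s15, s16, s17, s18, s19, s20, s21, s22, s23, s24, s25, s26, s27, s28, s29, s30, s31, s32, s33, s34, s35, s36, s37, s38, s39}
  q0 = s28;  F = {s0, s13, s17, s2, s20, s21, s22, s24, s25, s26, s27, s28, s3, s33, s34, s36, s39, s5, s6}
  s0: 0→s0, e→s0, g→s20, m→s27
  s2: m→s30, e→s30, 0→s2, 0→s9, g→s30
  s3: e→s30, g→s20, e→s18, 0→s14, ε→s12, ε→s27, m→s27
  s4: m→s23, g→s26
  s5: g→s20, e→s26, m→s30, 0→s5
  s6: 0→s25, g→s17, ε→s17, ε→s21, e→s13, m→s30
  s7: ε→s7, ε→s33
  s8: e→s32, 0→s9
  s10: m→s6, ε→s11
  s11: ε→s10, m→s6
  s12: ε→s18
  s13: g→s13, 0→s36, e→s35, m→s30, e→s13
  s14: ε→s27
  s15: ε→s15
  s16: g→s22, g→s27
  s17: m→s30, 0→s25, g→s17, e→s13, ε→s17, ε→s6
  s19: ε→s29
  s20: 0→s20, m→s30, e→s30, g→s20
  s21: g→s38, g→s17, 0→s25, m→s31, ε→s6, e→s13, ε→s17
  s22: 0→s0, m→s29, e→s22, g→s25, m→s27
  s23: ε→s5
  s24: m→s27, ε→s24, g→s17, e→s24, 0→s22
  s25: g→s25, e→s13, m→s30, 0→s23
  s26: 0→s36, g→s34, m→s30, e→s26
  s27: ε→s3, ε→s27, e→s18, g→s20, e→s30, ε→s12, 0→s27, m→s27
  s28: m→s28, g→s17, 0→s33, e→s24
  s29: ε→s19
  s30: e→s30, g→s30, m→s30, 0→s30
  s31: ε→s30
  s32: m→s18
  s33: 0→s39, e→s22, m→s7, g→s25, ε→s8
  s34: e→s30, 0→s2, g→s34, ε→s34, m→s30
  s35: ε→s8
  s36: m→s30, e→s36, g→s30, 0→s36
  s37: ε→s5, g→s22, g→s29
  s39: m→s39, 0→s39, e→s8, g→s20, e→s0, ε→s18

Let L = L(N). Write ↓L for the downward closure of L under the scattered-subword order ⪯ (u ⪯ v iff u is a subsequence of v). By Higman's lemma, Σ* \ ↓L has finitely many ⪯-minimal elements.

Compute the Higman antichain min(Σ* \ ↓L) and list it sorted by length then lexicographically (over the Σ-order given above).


min(Σ*\↓L) = [gm, eme, ge0g, 00ge].

|Q|=40, |F|=19, |δ|=126 (28 ε).
min D↑ (17 st, q0=0, F={4}): 0:m→0,g→1,e→2,0→3 1:m→4,g→1,e→5,0→6 2:m→7,g→1,e→2,0→8 3:m→3,g→6,e→8,0→9 4:m→4,g→4,e→4,0→4 5:m→4,g→5,e→5,0→10 6:m→4,g→6,e→5,0→11 7:m→7,g→12,e→4,0→7 8:m→7,g→6,e→8,0→13 9:m→9,g→12,e→13,0→9 10:m→4,g→4,e→10,0→10 11:m→4,g→12,e→14,0→11 12:m→4,g→12,e→4,0→12 13:m→7,g→12,e→13,0→13 14:m→4,g→15,e→14,0→10 15:m→4,g→15,e→4,0→16 16:m→4,g→4,e→4,0→16 (ε-aug+det+¬).
'gm': N↓-sim [33, 20, 3] end={s18,s30,s31} ∉↓L; 2/2 del acc.
'eme': N↓-sim [33, 29, 10, 2] end={s18,s30} ∉↓L; 3/3 deletions ∈↓L.
'ge0g': N↓-sim [33, 20, 11, 4, 1] end={s30} rej; 4/4 del acc.
'00ge': N↓-sim [33, 26, 18, 5, 1] end={s30} rej; 4/4 del acc.
4 obstructions.


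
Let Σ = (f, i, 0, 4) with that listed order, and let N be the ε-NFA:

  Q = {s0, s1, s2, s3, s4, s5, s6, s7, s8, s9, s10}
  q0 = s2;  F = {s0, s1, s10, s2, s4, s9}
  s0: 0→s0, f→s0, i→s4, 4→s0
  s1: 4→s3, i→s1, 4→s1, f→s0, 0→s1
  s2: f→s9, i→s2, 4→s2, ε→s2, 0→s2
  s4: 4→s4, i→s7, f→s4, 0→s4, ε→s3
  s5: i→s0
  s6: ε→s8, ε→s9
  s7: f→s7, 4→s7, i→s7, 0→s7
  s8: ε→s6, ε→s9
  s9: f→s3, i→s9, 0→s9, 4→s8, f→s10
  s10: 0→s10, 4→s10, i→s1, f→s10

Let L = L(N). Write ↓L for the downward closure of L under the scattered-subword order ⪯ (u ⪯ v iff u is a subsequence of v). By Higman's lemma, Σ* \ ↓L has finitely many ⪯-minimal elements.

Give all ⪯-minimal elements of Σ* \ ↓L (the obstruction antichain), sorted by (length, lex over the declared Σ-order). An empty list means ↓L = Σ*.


|Q|=11, |F|=6, |δ|=37 (6 ε).
min D↑ (7 st, q0=0, F={6}): 0:f→1,i→0,0→0,4→0 1:f→2,i→1,0→1,4→1 2:f→2,i→3,0→2,4→2 3:f→4,i→3,0→3,4→3 4:f→4,i→5,0→4,4→4 5:f→5,i→6,0→5,4→5 6:f→6,i→6,0→6,4→6 [Hopcroft].
'ffifii': run [10, 9, 6, 5, 4, 3, 1] end={s7} ∉↓L; 6/6 single-dels accept.
1 minimals (antichain).

min(Σ*\↓L) = [ffifii].


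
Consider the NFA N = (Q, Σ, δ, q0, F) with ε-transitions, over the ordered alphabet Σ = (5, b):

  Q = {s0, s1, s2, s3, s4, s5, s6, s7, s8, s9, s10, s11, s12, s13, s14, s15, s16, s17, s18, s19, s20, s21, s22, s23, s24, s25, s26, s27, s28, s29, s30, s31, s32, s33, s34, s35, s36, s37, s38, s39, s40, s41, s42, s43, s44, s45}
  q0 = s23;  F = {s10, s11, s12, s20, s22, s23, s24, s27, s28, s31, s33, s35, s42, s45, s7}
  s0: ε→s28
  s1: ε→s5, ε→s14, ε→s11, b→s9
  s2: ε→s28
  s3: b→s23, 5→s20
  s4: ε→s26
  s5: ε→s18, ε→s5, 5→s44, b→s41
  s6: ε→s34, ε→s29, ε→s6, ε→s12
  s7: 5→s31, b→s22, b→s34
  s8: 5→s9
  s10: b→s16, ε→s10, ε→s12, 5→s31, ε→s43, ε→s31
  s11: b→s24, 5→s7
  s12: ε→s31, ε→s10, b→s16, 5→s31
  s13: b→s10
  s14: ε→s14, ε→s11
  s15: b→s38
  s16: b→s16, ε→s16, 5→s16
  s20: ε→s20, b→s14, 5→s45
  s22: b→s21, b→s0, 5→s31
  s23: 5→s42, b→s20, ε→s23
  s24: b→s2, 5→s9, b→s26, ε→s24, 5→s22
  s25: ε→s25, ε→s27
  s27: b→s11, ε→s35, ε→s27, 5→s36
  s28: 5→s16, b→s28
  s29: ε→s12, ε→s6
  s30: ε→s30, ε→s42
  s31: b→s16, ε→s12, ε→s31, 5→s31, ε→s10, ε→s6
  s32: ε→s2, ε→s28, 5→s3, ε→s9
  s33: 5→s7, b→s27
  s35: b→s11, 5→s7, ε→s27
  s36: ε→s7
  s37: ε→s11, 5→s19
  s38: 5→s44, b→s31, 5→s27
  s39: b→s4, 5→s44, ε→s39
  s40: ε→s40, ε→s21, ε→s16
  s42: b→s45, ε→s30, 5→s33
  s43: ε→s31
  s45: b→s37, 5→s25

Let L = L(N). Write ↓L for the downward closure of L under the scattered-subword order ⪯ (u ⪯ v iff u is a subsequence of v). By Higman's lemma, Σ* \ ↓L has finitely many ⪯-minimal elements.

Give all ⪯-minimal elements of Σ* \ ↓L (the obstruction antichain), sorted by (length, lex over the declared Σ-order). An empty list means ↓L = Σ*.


|Q|=46, |F|=15, |δ|=99 (48 ε).
min D↑ (13 st, q0=0, F={12}): 0:5→1,b→2 1:5→3,b→4 2:5→4,b→5 3:5→6,b→7 4:5→7,b→5 5:5→6,b→8 6:5→9,b→10 7:5→6,b→5 8:5→10,b→11 9:5→9,b→12 10:5→9,b→11 11:5→12,b→11 12:5→12,b→12 (ε-aug+det+¬).
'5555b': |S_i|=[31, 28, 24, 15, 8, 1] end={s16} — reject; 5/5 del acc.
'bb55b': run [31, 27, 21, 15, 8, 1] end={s16} ∉↓L; 5/5 del acc.
'bbbb5': N↓-sim [31, 27, 21, 16, 6, 1] end={s16} — reject; 5/5 single-dels accept.
'555bb5': N↓-sim [31, 28, 24, 15, 12, 4, 1] end={s16} — reject; 6/6 single-dels accept.
4 minimals (antichain).

A = [5555b, bb55b, bbbb5, 555bb5].


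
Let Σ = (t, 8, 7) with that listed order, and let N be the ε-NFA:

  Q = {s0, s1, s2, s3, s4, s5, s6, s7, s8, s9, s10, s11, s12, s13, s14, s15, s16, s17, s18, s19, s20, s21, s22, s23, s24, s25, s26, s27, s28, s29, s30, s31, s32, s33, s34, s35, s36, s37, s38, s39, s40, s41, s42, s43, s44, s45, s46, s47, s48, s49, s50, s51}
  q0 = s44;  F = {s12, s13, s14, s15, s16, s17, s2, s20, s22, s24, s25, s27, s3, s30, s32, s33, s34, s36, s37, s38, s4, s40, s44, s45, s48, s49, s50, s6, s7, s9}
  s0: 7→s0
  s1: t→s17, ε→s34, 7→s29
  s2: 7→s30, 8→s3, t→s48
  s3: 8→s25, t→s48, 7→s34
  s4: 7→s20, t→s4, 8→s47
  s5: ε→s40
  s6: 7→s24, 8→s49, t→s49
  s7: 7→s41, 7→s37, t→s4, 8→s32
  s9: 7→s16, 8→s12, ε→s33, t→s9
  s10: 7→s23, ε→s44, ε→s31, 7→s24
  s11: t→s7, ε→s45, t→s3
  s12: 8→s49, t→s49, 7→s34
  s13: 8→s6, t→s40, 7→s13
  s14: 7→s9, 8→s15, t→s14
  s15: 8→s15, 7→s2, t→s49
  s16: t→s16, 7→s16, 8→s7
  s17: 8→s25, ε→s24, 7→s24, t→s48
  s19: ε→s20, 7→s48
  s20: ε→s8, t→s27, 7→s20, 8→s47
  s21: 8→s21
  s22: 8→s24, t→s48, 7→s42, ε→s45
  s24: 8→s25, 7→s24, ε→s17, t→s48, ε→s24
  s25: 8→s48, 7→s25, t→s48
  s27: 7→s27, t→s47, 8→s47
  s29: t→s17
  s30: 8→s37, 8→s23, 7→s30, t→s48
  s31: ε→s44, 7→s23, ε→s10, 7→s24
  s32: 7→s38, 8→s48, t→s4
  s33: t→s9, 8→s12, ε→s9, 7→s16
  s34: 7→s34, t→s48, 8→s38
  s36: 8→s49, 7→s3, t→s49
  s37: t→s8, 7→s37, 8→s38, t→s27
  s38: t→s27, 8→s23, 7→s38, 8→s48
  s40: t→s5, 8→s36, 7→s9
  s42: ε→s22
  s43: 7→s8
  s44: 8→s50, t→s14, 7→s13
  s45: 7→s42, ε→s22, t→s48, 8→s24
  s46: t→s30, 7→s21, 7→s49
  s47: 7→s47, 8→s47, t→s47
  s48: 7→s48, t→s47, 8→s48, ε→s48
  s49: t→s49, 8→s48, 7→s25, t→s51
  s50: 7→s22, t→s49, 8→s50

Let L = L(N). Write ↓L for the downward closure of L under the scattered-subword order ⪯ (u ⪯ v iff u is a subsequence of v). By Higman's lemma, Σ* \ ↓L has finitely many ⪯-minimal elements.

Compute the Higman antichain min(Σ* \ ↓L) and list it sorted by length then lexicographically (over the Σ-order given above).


|Q|=52, |F|=30, |δ|=132 (18 ε).
min D↑ (28 st, q0=0, F={21}): 0:t→1,8→2,7→3 1:t→1,8→4,7→5 2:t→6,8→2,7→7 3:t→8,8→9,7→3 4:t→6,8→4,7→10 5:t→5,8→11,7→12 6:t→6,8→13,7→14 7:t→13,8→15,7→7 8:t→8,8→16,7→5 9:t→6,8→6,7→15 10:t→13,8→17,7→18 11:t→6,8→6,7→19 12:t→12,8→20,7→12 13:t→21,8→13,7→13 14:t→13,8→13,7→14 15:t→13,8→14,7→15 16:t→6,8→6,7→17 17:t→13,8→14,7→19 18:t→13,8→22,7→18 19:t→13,8→23,7→19 20:t→24,8→25,7→22 21:t→21,8→21,7→21 22:t→26,8→23,7→22 23:t→26,8→13,7→23 24:t→24,8→21,7→27 25:t→24,8→13,7→23 26:t→21,8→21,7→26 27:t→26,8→21,7→27.
'8t8t': run [37, 29, 9, 2, 1] end={s47} ∉↓L; 4/4 single-dels accept.
'87tt': run [37, 29, 19, 4, 1] end={s47} — reject; 4/4 deletions ∈↓L.
'7888t': N↓-sim [37, 33, 22, 12, 3, 1] end={s47} rej; 5/5 deletions ∈↓L.
't778t8': N↓-sim [37, 28, 23, 16, 12, 5, 1] end={s47} rej; 6/6 del acc.
4 words, ⪯-incomp.

A = [8t8t, 87tt, 7888t, t778t8].


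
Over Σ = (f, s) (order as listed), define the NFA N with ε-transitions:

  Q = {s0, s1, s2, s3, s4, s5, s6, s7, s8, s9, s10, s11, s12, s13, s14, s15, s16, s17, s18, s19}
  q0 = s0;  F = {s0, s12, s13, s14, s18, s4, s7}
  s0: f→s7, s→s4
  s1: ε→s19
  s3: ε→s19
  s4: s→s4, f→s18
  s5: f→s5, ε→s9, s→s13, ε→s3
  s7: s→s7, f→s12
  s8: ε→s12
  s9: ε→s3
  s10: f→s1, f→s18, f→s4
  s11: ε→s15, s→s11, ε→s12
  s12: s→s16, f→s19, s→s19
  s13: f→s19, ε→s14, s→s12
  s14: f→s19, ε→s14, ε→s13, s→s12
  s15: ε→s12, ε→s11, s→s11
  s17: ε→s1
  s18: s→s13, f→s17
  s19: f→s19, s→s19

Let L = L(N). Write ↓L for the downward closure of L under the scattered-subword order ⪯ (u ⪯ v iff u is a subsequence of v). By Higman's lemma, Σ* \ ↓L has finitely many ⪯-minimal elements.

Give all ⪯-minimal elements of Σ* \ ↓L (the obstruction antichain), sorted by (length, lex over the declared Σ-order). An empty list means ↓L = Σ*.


Antichain: [fff, ffs, sff, sfsss].

|Q|=20, |F|=7, |δ|=38 (14 ε).
min D↑ (7 st, q0=0, F={5}): 0:f→1,s→2 1:f→3,s→1 2:f→4,s→2 3:f→5,s→5 4:f→5,s→6 5:f→5,s→5 6:f→5,s→3 (ε-aug+det+¬).
'fff': |S_i|=[11, 9, 5, 1] end={s19} ∉↓L; 3/3 deletions ∈↓L.
'ffs': run [11, 9, 5, 2] end={s16,s19} — reject; 3/3 del acc.
'sff': run [11, 10, 8, 3] end={s1,s17,s19} ∉↓L; 3/3 deletions ∈↓L.
'sfsss': run [11, 10, 8, 5, 3, 2] end={s16,s19} rej; 5/5 single-dels accept.
4 minimals (antichain).


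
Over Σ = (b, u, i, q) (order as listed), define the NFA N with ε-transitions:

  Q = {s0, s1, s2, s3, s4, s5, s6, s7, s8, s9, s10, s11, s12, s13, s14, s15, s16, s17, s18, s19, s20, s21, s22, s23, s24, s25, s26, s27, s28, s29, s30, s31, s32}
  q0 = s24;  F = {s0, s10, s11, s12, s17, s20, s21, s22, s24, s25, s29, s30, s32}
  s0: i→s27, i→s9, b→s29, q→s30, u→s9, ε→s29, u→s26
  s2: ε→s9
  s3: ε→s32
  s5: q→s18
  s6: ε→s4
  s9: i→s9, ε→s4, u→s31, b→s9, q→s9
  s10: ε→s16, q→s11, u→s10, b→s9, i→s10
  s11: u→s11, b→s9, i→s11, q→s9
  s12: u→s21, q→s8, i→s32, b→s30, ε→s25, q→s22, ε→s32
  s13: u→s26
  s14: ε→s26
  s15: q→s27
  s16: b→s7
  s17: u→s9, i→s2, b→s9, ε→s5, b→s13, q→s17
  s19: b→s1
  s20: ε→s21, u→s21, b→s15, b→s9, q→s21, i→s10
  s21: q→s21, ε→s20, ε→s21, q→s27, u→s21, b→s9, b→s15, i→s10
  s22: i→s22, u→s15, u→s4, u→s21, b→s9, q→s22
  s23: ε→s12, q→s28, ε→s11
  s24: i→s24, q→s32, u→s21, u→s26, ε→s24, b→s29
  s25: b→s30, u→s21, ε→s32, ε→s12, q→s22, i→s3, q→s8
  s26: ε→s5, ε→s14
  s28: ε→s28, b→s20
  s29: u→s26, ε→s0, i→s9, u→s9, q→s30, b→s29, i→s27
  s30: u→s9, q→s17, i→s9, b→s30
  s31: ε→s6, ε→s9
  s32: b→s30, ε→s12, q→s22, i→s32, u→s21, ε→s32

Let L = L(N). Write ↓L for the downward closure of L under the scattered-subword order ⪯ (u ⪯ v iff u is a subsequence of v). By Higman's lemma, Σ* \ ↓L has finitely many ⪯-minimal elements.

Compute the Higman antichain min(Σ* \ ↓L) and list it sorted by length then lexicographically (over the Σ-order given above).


min(Σ*\↓L) = [bu, bi, ub, qqb, uiqq].

|Q|=33, |F|=13, |δ|=102 (26 ε).
min D↑ (10 st, q0=0, F={4}): 0:b→1,u→2,i→0,q→3 1:b→1,u→4,i→4,q→5 2:b→4,u→2,i→6,q→2 3:b→5,u→2,i→3,q→7 4:b→4,u→4,i→4,q→4 5:b→5,u→4,i→4,q→8 6:b→4,u→6,i→6,q→9 7:b→4,u→2,i→7,q→7 8:b→4,u→4,i→4,q→8 9:b→4,u→9,i→9,q→4.
'bu': run [29, 17, 8] end={s14,s18,s26,s31,s4,s5,s6,s9} — reject; 2/2 del acc.
'bi': run [29, 17, 6] end={s2,s27,s31,s4,s6,s9} ∉↓L; 2/2 single-dels accept.
'ub': run [29, 16, 7] end={s15,s27,s31,s4,s6,s7,s9} — reject; 2/2 single-dels accept.
'qqb': run [29, 26, 21, 12] end={s13,s14,s15,s18,s26,s27,s31,s4,s5,s6,s7,s9} rej; 3/3 single-dels accept.
'uiqq': |S_i|=[29, 16, 8, 5, 4] end={s31,s4,s6,s9} ∉↓L; 4/4 deletions ∈↓L.
5 obstructions.


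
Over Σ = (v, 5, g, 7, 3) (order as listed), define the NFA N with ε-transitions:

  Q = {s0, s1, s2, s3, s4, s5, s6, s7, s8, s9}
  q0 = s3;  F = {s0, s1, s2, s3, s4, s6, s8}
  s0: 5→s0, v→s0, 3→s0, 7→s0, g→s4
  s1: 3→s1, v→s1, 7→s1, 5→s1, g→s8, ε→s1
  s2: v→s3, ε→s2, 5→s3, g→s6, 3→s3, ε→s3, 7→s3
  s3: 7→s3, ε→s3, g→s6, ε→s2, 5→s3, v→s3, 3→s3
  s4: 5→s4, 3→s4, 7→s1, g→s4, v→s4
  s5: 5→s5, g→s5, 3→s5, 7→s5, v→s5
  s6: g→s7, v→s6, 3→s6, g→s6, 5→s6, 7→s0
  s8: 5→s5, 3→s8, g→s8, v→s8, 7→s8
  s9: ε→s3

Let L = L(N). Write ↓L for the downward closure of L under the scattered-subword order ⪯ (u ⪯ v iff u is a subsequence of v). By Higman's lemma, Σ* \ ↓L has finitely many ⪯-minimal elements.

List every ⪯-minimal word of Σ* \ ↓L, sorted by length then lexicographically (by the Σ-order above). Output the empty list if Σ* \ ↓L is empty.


A = [g7g7g5].

|Q|=10, |F|=7, |δ|=47 (6 ε).
min D↑ (7 st, q0=0, F={6}): 0:v→0,5→0,g→1,7→0,3→0 1:v→1,5→1,g→1,7→2,3→1 2:v→2,5→2,g→3,7→2,3→2 3:v→3,5→3,g→3,7→4,3→3 4:v→4,5→4,g→5,7→4,3→4 5:v→5,5→6,g→5,7→5,3→5 6:v→6,5→6,g→6,7→6,3→6.
'g7g7g5': N↓-sim [9, 7, 5, 4, 3, 2, 1] end={s5} — reject; 6/6 del acc.
1 obstructions.
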